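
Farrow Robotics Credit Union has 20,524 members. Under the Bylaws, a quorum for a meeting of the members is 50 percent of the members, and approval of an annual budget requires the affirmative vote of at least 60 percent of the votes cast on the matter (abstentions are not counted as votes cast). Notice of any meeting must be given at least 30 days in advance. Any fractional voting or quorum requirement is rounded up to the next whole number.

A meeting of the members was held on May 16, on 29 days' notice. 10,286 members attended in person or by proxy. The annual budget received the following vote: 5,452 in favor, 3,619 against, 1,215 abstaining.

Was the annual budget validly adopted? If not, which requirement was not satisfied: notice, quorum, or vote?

Invalid — notice requirement not satisfied.

Notice: 29 days given; 30 required. Not satisfied.
Quorum: 50% of 20,524 = 10,262; 10,286 present. Satisfied.
Vote: requires three-fifths of the votes cast (10,286 − 1,215 abstaining = 9,071); 3/5 of 9071 = 5442.60, rounded up to 5443, so 5,443 needed; 5,452 in favor. Satisfied.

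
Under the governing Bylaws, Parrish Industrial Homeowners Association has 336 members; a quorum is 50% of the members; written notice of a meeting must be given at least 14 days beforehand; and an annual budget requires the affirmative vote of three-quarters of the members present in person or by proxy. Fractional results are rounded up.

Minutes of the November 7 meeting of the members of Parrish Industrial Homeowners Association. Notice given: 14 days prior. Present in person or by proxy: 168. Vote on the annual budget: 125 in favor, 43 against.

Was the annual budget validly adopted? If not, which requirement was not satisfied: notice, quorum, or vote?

Notice: 14 days given; 14 required. Satisfied.
Quorum: 50% of 336 = 168; 168 present. Satisfied.
Vote: requires three-fourths of those present (168); 3/4 of 168 = 126, so 126 needed; 125 in favor. Not satisfied.

Invalid — vote requirement not satisfied.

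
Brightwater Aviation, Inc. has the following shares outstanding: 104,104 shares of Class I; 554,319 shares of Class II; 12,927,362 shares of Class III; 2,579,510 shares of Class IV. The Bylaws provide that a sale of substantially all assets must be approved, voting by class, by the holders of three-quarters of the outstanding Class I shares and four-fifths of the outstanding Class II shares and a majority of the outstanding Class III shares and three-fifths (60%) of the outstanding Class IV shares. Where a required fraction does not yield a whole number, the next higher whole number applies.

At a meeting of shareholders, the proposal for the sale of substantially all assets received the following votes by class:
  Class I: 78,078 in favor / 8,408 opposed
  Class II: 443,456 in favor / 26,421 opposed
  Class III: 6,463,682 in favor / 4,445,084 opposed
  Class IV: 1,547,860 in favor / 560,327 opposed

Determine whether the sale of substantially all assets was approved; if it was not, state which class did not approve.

Approved — every class gave the required vote.

Class I: 3/4 of 104104 = 78078; 78,078 required, 78,078 in favor — approved.
Class II: 4/5 of 554319 = 443455.20, rounded up to 443456; 443,456 required, 443,456 in favor — approved.
Class III: a majority of 12927362 is 6463682; 6,463,682 required, 6,463,682 in favor — approved.
Class IV: 3/5 of 2579510 = 1547706; 1,547,706 required, 1,547,860 in favor — approved.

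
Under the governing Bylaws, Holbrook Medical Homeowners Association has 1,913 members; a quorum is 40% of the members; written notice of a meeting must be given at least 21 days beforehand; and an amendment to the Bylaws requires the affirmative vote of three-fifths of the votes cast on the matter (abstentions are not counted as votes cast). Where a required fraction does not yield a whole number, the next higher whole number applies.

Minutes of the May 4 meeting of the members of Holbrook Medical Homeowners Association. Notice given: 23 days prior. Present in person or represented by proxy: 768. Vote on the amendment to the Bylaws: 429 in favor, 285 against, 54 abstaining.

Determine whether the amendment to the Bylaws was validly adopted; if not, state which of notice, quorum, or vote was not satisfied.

Notice: 23 days given; 21 required. Satisfied.
Quorum: 40% of 1,913 = 765.20, rounded up to 766; 768 present. Satisfied.
Vote: requires three-fifths of the votes cast (768 − 54 abstaining = 714); 3/5 of 714 = 428.40, rounded up to 429, so 429 needed; 429 in favor. Satisfied.

Valid — all requirements satisfied.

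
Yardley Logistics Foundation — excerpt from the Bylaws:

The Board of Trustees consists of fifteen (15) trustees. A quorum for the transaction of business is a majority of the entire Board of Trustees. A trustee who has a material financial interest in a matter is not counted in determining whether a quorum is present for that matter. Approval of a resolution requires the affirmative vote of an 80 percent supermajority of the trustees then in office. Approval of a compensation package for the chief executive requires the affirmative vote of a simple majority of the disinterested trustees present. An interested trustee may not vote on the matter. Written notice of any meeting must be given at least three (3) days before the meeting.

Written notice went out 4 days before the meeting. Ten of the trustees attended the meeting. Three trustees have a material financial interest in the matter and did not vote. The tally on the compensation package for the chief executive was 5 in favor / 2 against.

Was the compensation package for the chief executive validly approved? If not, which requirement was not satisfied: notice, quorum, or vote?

Notice: 4 days given; 3 required (4 ≥ 3). Satisfied.
Quorum: 10 present, but the 3 interested trustees do not count, leaving 7. Quorum is 8. Not satisfied.
Vote: the compensation package for the chief executive requires a majority of the disinterested trustees present (10 − 3 = 7). A majority of 7 is 4, so 4 affirmative votes are needed; 5 voted in favor. Satisfied. (Moot — without a quorum no business can be validly transacted.)

Invalid — quorum requirement not satisfied.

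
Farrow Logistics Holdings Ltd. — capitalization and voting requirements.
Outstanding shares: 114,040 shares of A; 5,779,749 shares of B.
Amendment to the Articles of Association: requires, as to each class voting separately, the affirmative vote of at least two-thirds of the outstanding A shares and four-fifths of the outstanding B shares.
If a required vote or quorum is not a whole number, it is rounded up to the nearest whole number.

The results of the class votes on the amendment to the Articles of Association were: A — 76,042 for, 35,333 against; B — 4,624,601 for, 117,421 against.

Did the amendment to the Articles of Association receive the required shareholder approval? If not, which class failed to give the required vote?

A: 2/3 of 114040 = 76026.67, rounded up to 76027; 76,027 required, 76,042 in favor — approved.
B: 4/5 of 5779749 = 4623799.20, rounded up to 4623800; 4,623,800 required, 4,624,601 in favor — approved.

Approved — every class gave the required vote.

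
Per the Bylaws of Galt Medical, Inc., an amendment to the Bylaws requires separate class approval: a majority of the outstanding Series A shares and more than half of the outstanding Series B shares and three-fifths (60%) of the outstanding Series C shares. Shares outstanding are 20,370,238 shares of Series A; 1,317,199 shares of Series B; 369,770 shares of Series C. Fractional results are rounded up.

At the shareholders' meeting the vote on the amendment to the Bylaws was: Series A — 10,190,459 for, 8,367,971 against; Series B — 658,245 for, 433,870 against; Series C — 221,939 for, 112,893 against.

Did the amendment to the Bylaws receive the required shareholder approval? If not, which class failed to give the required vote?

Not approved — the Series B shares did not give the required vote.

Series A: a majority of 20370238 is 10185120; 10,185,120 required, 10,190,459 in favor — approved.
Series B: a majority of 1317199 is 658600; 658,600 required, 658,245 in favor — not approved.
Series C: 3/5 of 369770 = 221862; 221,862 required, 221,939 in favor — approved.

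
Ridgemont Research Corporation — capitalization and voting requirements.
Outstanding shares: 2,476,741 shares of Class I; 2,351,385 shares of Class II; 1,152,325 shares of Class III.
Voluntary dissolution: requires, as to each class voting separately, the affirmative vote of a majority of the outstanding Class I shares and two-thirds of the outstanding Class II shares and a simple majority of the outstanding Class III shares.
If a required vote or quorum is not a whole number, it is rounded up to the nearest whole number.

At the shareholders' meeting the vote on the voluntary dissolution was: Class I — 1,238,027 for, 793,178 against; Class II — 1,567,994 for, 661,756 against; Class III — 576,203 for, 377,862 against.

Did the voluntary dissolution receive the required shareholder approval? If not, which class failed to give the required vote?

Class I: a majority of 2476741 is 1238371; 1,238,371 required, 1,238,027 in favor — not approved.
Class II: 2/3 of 2351385 = 1567590; 1,567,590 required, 1,567,994 in favor — approved.
Class III: a majority of 1152325 is 576163; 576,163 required, 576,203 in favor — approved.

Not approved — the Class I shares did not give the required vote.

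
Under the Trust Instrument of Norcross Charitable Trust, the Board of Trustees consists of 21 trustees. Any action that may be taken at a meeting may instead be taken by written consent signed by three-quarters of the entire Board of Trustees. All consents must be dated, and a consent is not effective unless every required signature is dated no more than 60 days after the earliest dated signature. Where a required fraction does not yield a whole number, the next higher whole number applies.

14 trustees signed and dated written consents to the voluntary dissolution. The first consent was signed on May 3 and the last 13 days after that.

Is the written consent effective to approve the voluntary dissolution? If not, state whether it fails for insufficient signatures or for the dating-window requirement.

Signatures required: three-quarters of 21 — 3/4 of 21 = 15.75, rounded up to 16, so 16 needed; 14 signed. Insufficient.
Dating window: the latest signature is 13 days after the earliest; the limit is 60 days. Within the window.

Not effective — insufficient signatures.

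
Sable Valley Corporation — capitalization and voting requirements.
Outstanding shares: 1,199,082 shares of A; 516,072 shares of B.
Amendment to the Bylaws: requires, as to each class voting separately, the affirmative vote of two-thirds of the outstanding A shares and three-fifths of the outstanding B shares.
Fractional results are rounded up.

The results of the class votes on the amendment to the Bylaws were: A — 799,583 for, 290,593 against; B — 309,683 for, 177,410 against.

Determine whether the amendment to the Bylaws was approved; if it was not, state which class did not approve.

Approved — every class gave the required vote.

A: 2/3 of 1199082 = 799388; 799,388 required, 799,583 in favor — approved.
B: 3/5 of 516072 = 309643.20, rounded up to 309644; 309,644 required, 309,683 in favor — approved.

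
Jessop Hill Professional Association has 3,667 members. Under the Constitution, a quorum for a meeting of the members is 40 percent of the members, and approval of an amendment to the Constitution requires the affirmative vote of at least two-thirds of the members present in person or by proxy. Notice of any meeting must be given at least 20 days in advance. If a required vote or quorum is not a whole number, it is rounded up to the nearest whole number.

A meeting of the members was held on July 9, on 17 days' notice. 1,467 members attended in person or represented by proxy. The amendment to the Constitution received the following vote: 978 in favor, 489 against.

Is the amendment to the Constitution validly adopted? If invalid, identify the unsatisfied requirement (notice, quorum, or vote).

Invalid — notice requirement not satisfied.

Notice: 17 days given; 20 required. Not satisfied.
Quorum: 40% of 3,667 = 1,466.80, rounded up to 1,467; 1,467 present. Satisfied.
Vote: requires two-thirds of those present (1,467); 2/3 of 1467 = 978, so 978 needed; 978 in favor. Satisfied.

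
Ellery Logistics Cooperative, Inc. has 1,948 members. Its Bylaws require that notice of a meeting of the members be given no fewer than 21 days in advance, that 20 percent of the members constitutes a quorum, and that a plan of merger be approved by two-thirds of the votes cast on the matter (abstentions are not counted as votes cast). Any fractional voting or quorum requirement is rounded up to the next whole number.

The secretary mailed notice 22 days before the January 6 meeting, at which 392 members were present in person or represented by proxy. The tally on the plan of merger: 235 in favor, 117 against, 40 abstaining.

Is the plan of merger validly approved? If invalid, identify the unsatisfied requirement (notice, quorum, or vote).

Valid — all requirements satisfied.

Notice: 22 days given; 21 required. Satisfied.
Quorum: 20% of 1,948 = 389.60, rounded up to 390; 392 present. Satisfied.
Vote: requires two-thirds of the votes cast (392 − 40 abstaining = 352); 2/3 of 352 = 234.67, rounded up to 235, so 235 needed; 235 in favor. Satisfied.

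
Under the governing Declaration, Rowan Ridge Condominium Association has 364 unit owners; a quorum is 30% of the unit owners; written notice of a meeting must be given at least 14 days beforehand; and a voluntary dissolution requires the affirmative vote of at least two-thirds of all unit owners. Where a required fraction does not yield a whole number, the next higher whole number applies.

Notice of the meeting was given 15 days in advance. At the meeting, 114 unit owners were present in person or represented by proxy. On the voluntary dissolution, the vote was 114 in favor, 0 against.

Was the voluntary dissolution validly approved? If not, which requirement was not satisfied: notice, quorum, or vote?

Notice: 15 days given; 14 required. Satisfied.
Quorum: 30% of 364 = 109.20, rounded up to 110; 114 present. Satisfied.
Vote: requires two-thirds of all unit owners (364); 2/3 of 364 = 242.67, rounded up to 243, so 243 needed; 114 in favor. Not satisfied.

Invalid — vote requirement not satisfied.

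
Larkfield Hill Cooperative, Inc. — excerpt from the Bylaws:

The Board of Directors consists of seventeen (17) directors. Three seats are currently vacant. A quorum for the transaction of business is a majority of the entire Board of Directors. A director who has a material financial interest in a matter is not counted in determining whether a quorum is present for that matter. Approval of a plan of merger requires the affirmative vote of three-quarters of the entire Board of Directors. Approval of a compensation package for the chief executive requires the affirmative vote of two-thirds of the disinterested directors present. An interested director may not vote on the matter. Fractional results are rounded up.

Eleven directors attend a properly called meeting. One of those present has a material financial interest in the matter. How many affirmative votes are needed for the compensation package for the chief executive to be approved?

The compensation package for the chief executive requires two-thirds of the disinterested directors present (11 − 1 = 10).
2/3 of 10 = 6.67, rounded up to 7.

7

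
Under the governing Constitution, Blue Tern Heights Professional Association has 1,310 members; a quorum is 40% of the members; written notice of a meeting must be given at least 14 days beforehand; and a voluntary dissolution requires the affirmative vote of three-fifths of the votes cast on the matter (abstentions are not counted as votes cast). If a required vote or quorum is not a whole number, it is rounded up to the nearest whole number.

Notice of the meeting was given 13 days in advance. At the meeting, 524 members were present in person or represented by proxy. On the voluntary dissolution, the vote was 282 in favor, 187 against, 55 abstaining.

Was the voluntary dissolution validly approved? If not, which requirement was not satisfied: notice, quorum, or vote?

Notice: 13 days given; 14 required. Not satisfied.
Quorum: 40% of 1,310 = 524; 524 present. Satisfied.
Vote: requires three-fifths of the votes cast (524 − 55 abstaining = 469); 3/5 of 469 = 281.40, rounded up to 282, so 282 needed; 282 in favor. Satisfied.

Invalid — notice requirement not satisfied.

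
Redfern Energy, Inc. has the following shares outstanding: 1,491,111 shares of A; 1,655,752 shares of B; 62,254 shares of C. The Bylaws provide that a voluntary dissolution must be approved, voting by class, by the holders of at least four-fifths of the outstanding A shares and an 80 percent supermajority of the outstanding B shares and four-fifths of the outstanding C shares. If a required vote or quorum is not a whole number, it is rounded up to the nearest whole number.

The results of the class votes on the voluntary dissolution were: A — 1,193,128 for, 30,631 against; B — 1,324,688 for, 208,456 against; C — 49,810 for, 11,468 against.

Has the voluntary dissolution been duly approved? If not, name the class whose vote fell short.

A: 4/5 of 1491111 = 1192888.80, rounded up to 1192889; 1,192,889 required, 1,193,128 in favor — approved.
B: 4/5 of 1655752 = 1324601.60, rounded up to 1324602; 1,324,602 required, 1,324,688 in favor — approved.
C: 4/5 of 62254 = 49803.20, rounded up to 49804; 49,804 required, 49,810 in favor — approved.

Approved — every class gave the required vote.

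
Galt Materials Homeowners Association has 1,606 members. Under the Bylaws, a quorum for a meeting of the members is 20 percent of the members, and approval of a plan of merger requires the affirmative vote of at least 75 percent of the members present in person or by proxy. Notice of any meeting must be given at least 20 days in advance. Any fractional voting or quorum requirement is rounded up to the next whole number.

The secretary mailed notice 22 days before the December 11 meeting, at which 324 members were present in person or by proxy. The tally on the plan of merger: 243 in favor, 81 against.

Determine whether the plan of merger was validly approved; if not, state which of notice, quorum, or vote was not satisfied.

Valid — all requirements satisfied.

Notice: 22 days given; 20 required. Satisfied.
Quorum: 20% of 1,606 = 321.20, rounded up to 322; 324 present. Satisfied.
Vote: requires three-fourths of those present (324); 3/4 of 324 = 243, so 243 needed; 243 in favor. Satisfied.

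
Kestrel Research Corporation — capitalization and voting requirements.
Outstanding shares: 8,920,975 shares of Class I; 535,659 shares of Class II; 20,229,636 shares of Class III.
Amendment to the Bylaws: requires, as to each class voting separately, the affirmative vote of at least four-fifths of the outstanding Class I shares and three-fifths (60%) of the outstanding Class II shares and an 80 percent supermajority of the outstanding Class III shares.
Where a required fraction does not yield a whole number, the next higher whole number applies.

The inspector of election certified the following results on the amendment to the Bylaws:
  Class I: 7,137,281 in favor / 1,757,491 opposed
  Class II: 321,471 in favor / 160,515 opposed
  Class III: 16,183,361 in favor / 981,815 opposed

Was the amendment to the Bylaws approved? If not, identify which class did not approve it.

Class I: 4/5 of 8920975 = 7136780; 7,136,780 required, 7,137,281 in favor — approved.
Class II: 3/5 of 535659 = 321395.40, rounded up to 321396; 321,396 required, 321,471 in favor — approved.
Class III: 4/5 of 20229636 = 16183708.80, rounded up to 16183709; 16,183,709 required, 16,183,361 in favor — not approved.

Not approved — the Class III shares did not give the required vote.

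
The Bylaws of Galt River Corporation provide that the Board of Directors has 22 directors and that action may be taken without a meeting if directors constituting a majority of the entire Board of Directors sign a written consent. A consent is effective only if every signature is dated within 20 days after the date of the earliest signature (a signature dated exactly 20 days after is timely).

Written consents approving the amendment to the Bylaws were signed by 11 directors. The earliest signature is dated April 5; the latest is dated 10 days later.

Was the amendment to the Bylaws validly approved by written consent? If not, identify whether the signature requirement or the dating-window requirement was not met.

Not effective — insufficient signatures.

Signatures required: a majority of 22 — a majority of 22 is 12, so 12 needed; 11 signed. Insufficient.
Dating window: the latest signature is 10 days after the earliest; the limit is 20 days. Within the window.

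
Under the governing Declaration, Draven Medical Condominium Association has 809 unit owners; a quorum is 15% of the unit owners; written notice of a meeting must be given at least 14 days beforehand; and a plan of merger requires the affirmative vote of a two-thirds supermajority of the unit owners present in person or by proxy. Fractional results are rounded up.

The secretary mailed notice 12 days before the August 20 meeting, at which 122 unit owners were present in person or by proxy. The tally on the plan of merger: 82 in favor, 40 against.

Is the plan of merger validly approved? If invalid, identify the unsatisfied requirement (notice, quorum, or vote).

Invalid — notice requirement not satisfied.

Notice: 12 days given; 14 required. Not satisfied.
Quorum: 15% of 809 = 121.35, rounded up to 122; 122 present. Satisfied.
Vote: requires two-thirds of those present (122); 2/3 of 122 = 81.33, rounded up to 82, so 82 needed; 82 in favor. Satisfied.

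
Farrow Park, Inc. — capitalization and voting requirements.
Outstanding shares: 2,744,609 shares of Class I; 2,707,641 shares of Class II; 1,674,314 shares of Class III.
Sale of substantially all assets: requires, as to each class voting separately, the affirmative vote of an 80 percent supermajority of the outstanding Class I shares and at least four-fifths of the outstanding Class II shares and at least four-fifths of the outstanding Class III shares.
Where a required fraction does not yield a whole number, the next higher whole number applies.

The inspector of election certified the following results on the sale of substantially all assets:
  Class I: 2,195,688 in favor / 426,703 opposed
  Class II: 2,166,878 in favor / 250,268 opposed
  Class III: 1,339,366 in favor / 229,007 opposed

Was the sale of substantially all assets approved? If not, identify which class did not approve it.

Not approved — the Class III shares did not give the required vote.

Class I: 4/5 of 2744609 = 2195687.20, rounded up to 2195688; 2,195,688 required, 2,195,688 in favor — approved.
Class II: 4/5 of 2707641 = 2166112.80, rounded up to 2166113; 2,166,113 required, 2,166,878 in favor — approved.
Class III: 4/5 of 1674314 = 1339451.20, rounded up to 1339452; 1,339,452 required, 1,339,366 in favor — not approved.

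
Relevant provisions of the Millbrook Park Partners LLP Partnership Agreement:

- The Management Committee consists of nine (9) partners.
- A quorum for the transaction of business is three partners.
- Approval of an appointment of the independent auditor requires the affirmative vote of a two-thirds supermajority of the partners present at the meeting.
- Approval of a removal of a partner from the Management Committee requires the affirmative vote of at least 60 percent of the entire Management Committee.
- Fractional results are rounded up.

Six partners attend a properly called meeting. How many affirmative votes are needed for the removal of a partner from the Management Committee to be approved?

The removal of a partner from the Management Committee requires three-fifths of the entire Management Committee (9).
3/5 of 9 = 5.40, rounded up to 6.

6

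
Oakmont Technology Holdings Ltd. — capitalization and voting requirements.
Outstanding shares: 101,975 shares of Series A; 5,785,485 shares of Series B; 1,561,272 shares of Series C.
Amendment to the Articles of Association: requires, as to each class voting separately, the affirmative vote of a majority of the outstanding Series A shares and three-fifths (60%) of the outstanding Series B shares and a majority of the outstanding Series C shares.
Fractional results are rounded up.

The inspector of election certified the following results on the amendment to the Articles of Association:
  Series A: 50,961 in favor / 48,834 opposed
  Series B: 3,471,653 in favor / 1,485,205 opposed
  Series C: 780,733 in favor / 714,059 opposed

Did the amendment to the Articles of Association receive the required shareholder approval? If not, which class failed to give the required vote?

Not approved — the Series A shares did not give the required vote.

Series A: a majority of 101975 is 50988; 50,988 required, 50,961 in favor — not approved.
Series B: 3/5 of 5785485 = 3471291; 3,471,291 required, 3,471,653 in favor — approved.
Series C: a majority of 1561272 is 780637; 780,637 required, 780,733 in favor — approved.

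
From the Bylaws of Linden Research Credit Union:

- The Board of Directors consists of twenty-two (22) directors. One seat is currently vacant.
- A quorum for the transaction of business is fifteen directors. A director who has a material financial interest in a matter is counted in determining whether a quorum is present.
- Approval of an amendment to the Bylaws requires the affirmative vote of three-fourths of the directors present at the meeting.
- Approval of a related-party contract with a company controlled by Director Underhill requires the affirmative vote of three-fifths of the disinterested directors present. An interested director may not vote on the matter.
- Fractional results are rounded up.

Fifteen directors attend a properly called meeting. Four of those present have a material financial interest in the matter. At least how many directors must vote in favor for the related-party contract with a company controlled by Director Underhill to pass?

The related-party contract with a company controlled by Director Underhill requires three-fifths of the disinterested directors present (15 − 4 = 11).
3/5 of 11 = 6.60, rounded up to 7.

7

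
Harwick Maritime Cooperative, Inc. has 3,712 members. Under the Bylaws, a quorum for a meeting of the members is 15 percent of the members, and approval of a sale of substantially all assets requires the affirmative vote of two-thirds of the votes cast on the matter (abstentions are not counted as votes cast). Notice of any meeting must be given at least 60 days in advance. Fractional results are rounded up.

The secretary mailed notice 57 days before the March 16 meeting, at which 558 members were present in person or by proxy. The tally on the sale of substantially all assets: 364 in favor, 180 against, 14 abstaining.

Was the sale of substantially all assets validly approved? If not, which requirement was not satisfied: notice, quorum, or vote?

Notice: 57 days given; 60 required. Not satisfied.
Quorum: 15% of 3,712 = 556.80, rounded up to 557; 558 present. Satisfied.
Vote: requires two-thirds of the votes cast (558 − 14 abstaining = 544); 2/3 of 544 = 362.67, rounded up to 363, so 363 needed; 364 in favor. Satisfied.

Invalid — notice requirement not satisfied.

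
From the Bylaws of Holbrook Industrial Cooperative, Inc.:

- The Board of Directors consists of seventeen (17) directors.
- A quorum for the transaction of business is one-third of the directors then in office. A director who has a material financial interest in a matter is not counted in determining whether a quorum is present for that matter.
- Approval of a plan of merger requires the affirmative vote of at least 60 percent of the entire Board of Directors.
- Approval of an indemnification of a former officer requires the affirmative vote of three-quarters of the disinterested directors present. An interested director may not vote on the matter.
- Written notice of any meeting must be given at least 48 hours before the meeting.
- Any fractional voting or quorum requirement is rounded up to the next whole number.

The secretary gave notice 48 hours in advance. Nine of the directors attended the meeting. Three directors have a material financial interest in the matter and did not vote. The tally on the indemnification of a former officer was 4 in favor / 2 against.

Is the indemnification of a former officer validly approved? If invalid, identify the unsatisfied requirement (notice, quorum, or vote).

Notice: 48 hours given; 48 required (48 ≥ 48). Satisfied.
Quorum: 9 present, but the 3 interested directors do not count, leaving 6. Quorum is 6. Satisfied.
Vote: the indemnification of a former officer requires three-fourths of the disinterested directors present (9 − 3 = 6). 3/4 of 6 = 4.50, rounded up to 5, so 5 affirmative votes are needed; 4 voted in favor. Not satisfied.

Invalid — vote requirement not satisfied.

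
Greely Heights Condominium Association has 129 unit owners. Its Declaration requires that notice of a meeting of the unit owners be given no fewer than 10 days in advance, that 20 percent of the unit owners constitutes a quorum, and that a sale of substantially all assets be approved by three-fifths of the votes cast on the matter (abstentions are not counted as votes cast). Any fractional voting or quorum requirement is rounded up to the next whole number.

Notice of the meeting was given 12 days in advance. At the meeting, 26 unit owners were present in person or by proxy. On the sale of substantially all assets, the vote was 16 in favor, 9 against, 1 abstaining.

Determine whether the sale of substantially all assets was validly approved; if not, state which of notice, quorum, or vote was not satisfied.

Notice: 12 days given; 10 required. Satisfied.
Quorum: 20% of 129 = 25.80, rounded up to 26; 26 present. Satisfied.
Vote: requires three-fifths of the votes cast (26 − 1 abstaining = 25); 3/5 of 25 = 15, so 15 needed; 16 in favor. Satisfied.

Valid — all requirements satisfied.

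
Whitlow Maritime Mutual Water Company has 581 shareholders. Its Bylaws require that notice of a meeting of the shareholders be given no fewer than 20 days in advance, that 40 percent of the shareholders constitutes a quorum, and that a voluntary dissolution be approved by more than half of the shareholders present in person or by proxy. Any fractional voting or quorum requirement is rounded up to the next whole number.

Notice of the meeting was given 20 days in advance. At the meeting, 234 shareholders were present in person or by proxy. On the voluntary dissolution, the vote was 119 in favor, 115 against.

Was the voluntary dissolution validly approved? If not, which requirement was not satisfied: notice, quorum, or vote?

Notice: 20 days given; 20 required. Satisfied.
Quorum: 40% of 581 = 232.40, rounded up to 233; 234 present. Satisfied.
Vote: requires a majority of those present (234); a majority of 234 is 118, so 118 needed; 119 in favor. Satisfied.

Valid — all requirements satisfied.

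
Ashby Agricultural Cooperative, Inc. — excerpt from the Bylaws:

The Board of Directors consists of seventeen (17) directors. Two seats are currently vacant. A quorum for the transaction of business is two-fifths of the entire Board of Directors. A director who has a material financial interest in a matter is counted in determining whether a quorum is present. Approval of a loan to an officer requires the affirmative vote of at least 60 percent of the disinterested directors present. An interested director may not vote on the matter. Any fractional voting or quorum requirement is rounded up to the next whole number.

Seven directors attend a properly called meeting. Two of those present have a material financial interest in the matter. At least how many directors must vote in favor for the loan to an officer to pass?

3

The loan to an officer requires three-fifths of the disinterested directors present (7 − 2 = 5).
3/5 of 5 = 3.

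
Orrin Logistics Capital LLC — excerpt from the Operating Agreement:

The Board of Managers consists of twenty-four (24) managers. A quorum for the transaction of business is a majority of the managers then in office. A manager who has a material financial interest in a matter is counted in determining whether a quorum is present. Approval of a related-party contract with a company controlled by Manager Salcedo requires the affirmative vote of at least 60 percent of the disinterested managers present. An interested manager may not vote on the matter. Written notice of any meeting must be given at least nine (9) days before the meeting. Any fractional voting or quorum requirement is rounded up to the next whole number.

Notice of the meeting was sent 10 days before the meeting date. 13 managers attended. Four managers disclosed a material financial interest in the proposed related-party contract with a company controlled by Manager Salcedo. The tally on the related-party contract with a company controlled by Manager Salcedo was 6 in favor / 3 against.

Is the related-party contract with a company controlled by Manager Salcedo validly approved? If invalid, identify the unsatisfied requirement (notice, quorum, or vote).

Valid — all requirements satisfied.

Notice: 10 days given; 9 required (10 ≥ 9). Satisfied.
Quorum: 13 present (interested managers count toward quorum); quorum is 13. Satisfied.
Vote: the related-party contract with a company controlled by Manager Salcedo requires three-fifths of the disinterested managers present (13 − 4 = 9). 3/5 of 9 = 5.40, rounded up to 6, so 6 affirmative votes are needed; 6 voted in favor. Satisfied.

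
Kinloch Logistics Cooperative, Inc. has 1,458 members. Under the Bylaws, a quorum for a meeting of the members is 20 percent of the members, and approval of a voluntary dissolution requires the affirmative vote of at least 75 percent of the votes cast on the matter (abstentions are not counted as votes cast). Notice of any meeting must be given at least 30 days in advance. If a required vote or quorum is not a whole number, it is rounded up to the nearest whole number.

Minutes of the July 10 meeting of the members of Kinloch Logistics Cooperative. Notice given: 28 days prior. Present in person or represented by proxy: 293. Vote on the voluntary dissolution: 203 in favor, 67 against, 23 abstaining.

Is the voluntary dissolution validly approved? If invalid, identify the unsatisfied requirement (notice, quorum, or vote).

Notice: 28 days given; 30 required. Not satisfied.
Quorum: 20% of 1,458 = 291.60, rounded up to 292; 293 present. Satisfied.
Vote: requires three-fourths of the votes cast (293 − 23 abstaining = 270); 3/4 of 270 = 202.50, rounded up to 203, so 203 needed; 203 in favor. Satisfied.

Invalid — notice requirement not satisfied.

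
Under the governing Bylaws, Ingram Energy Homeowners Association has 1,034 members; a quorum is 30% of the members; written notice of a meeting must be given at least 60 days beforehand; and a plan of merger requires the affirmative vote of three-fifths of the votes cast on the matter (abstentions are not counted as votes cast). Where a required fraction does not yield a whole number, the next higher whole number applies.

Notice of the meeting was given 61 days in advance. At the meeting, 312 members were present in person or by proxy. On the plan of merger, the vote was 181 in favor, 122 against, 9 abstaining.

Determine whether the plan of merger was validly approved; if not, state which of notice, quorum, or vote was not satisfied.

Notice: 61 days given; 60 required. Satisfied.
Quorum: 30% of 1,034 = 310.20, rounded up to 311; 312 present. Satisfied.
Vote: requires three-fifths of the votes cast (312 − 9 abstaining = 303); 3/5 of 303 = 181.80, rounded up to 182, so 182 needed; 181 in favor. Not satisfied.

Invalid — vote requirement not satisfied.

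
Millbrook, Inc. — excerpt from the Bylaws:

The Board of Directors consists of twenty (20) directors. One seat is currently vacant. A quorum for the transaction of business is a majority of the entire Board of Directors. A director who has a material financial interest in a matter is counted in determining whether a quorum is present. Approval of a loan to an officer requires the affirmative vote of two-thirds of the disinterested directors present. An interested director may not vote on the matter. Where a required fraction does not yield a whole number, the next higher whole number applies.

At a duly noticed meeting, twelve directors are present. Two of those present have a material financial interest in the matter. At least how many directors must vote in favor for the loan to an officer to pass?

7

The loan to an officer requires two-thirds of the disinterested directors present (12 − 2 = 10).
2/3 of 10 = 6.67, rounded up to 7.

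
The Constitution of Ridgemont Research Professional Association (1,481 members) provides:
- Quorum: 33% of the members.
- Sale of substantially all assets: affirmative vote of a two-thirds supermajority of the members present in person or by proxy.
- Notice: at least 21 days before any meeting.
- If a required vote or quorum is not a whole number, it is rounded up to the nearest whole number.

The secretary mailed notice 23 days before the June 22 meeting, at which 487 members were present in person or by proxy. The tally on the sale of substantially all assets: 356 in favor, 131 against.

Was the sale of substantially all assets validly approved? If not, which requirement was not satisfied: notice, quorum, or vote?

Notice: 23 days given; 21 required. Satisfied.
Quorum: 33% of 1,481 = 488.73, rounded up to 489; 487 present. Not satisfied.
Vote: requires two-thirds of those present (487); 2/3 of 487 = 324.67, rounded up to 325, so 325 needed; 356 in favor. Satisfied.

Invalid — quorum requirement not satisfied.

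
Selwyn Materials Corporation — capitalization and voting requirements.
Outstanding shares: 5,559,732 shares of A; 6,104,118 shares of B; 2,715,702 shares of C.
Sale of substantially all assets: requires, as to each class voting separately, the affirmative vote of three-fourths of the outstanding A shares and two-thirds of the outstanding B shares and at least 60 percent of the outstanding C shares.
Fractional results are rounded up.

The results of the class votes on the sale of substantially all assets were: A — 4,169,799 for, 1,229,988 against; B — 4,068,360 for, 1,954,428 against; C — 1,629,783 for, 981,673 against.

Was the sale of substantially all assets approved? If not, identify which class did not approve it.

Not approved — the B shares did not give the required vote.

A: 3/4 of 5559732 = 4169799; 4,169,799 required, 4,169,799 in favor — approved.
B: 2/3 of 6104118 = 4069412; 4,069,412 required, 4,068,360 in favor — not approved.
C: 3/5 of 2715702 = 1629421.20, rounded up to 1629422; 1,629,422 required, 1,629,783 in favor — approved.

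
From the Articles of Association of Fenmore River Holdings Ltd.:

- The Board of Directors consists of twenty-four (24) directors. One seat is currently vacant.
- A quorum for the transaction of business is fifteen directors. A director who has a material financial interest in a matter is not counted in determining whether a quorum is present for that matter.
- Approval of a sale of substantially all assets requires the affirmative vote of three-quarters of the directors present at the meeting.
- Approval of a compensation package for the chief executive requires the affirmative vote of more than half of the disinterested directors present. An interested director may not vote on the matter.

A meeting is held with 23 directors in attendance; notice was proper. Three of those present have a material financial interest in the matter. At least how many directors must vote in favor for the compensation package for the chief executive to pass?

11

The compensation package for the chief executive requires a majority of the disinterested directors present (23 − 3 = 20).
A majority of 20 is 11.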